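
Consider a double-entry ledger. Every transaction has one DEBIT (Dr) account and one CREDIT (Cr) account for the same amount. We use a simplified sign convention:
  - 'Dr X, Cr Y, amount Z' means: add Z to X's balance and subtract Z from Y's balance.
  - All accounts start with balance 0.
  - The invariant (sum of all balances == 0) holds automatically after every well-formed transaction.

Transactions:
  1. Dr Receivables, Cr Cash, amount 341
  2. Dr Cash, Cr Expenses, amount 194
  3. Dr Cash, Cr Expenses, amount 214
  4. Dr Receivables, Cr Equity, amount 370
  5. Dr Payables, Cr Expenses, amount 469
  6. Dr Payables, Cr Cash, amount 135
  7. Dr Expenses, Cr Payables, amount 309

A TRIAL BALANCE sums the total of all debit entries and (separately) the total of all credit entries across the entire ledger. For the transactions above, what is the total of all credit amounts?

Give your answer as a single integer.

Answer: 2032

Derivation:
Txn 1: credit+=341
Txn 2: credit+=194
Txn 3: credit+=214
Txn 4: credit+=370
Txn 5: credit+=469
Txn 6: credit+=135
Txn 7: credit+=309
Total credits = 2032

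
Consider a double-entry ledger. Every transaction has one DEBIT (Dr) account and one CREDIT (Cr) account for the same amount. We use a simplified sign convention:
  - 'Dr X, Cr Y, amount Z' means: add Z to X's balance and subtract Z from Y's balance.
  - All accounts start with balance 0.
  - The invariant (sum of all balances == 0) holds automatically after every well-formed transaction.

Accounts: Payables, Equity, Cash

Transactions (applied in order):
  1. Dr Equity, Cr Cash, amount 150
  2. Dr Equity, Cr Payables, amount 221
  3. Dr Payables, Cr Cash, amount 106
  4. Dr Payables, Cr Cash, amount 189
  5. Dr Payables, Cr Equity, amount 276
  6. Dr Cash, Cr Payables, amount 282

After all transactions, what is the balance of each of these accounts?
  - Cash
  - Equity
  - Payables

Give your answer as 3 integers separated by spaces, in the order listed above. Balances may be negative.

Answer: -163 95 68

Derivation:
After txn 1 (Dr Equity, Cr Cash, amount 150): Cash=-150 Equity=150
After txn 2 (Dr Equity, Cr Payables, amount 221): Cash=-150 Equity=371 Payables=-221
After txn 3 (Dr Payables, Cr Cash, amount 106): Cash=-256 Equity=371 Payables=-115
After txn 4 (Dr Payables, Cr Cash, amount 189): Cash=-445 Equity=371 Payables=74
After txn 5 (Dr Payables, Cr Equity, amount 276): Cash=-445 Equity=95 Payables=350
After txn 6 (Dr Cash, Cr Payables, amount 282): Cash=-163 Equity=95 Payables=68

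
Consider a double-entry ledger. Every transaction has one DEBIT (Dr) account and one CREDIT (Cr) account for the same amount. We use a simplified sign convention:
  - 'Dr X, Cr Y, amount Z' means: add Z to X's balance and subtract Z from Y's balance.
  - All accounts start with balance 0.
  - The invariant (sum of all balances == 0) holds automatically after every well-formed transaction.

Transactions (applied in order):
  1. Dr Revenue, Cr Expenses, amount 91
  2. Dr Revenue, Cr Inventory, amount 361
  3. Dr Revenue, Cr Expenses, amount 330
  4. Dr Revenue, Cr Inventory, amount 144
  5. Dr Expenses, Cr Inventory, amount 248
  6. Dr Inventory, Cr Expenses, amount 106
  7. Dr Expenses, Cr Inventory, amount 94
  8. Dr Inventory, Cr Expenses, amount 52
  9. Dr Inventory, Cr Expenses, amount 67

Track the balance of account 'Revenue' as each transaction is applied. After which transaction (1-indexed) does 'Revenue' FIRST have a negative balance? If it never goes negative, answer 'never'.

After txn 1: Revenue=91
After txn 2: Revenue=452
After txn 3: Revenue=782
After txn 4: Revenue=926
After txn 5: Revenue=926
After txn 6: Revenue=926
After txn 7: Revenue=926
After txn 8: Revenue=926
After txn 9: Revenue=926

Answer: never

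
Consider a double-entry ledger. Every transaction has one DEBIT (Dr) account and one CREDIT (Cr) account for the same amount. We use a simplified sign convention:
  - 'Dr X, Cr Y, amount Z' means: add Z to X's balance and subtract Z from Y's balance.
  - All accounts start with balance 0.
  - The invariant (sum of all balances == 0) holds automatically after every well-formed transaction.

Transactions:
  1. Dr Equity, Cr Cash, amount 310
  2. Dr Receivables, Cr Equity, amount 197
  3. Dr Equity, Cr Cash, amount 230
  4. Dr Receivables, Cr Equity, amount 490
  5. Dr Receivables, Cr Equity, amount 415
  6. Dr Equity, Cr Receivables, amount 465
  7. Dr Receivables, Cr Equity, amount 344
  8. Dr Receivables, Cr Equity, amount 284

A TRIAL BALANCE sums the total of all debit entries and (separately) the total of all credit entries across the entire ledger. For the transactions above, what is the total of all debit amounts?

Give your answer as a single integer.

Txn 1: debit+=310
Txn 2: debit+=197
Txn 3: debit+=230
Txn 4: debit+=490
Txn 5: debit+=415
Txn 6: debit+=465
Txn 7: debit+=344
Txn 8: debit+=284
Total debits = 2735

Answer: 2735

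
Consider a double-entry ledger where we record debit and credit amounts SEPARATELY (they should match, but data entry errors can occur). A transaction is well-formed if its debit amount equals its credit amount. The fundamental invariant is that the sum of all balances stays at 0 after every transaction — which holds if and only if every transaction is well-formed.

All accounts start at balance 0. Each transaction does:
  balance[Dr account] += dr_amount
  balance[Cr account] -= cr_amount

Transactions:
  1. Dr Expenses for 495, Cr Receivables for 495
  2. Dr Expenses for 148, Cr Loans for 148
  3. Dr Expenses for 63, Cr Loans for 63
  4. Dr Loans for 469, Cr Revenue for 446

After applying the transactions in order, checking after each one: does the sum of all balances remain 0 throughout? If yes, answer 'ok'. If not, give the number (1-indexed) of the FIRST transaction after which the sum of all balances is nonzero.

Answer: 4

Derivation:
After txn 1: dr=495 cr=495 sum_balances=0
After txn 2: dr=148 cr=148 sum_balances=0
After txn 3: dr=63 cr=63 sum_balances=0
After txn 4: dr=469 cr=446 sum_balances=23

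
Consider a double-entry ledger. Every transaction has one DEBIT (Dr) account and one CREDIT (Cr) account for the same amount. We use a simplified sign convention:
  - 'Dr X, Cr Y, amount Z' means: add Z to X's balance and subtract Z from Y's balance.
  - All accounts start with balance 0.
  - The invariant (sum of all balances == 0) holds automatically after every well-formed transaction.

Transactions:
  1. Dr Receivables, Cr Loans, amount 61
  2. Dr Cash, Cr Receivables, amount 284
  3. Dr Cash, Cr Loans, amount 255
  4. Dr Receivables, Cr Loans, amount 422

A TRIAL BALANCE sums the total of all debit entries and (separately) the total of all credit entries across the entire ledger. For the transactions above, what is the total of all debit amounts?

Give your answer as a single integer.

Txn 1: debit+=61
Txn 2: debit+=284
Txn 3: debit+=255
Txn 4: debit+=422
Total debits = 1022

Answer: 1022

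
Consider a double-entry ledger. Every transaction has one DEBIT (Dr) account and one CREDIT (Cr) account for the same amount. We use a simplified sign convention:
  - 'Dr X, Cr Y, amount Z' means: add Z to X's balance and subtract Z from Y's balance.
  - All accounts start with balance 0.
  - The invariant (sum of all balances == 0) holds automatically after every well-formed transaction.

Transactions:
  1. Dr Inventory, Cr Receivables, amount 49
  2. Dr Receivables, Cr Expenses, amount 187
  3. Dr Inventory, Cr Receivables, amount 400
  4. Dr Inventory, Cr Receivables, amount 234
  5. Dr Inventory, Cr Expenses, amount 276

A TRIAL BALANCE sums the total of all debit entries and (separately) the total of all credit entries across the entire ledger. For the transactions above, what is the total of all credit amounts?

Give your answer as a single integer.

Txn 1: credit+=49
Txn 2: credit+=187
Txn 3: credit+=400
Txn 4: credit+=234
Txn 5: credit+=276
Total credits = 1146

Answer: 1146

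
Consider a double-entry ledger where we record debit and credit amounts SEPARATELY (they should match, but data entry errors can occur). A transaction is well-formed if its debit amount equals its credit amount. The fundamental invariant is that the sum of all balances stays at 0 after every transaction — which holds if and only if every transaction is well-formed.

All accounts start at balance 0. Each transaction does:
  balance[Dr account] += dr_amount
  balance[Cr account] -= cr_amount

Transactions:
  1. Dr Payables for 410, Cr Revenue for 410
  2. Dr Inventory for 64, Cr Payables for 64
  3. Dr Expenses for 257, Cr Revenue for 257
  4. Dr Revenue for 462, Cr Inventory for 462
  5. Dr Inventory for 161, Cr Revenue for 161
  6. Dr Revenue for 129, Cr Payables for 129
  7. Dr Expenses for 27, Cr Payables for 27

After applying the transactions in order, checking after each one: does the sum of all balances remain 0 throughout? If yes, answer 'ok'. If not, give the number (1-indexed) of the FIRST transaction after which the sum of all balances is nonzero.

After txn 1: dr=410 cr=410 sum_balances=0
After txn 2: dr=64 cr=64 sum_balances=0
After txn 3: dr=257 cr=257 sum_balances=0
After txn 4: dr=462 cr=462 sum_balances=0
After txn 5: dr=161 cr=161 sum_balances=0
After txn 6: dr=129 cr=129 sum_balances=0
After txn 7: dr=27 cr=27 sum_balances=0

Answer: ok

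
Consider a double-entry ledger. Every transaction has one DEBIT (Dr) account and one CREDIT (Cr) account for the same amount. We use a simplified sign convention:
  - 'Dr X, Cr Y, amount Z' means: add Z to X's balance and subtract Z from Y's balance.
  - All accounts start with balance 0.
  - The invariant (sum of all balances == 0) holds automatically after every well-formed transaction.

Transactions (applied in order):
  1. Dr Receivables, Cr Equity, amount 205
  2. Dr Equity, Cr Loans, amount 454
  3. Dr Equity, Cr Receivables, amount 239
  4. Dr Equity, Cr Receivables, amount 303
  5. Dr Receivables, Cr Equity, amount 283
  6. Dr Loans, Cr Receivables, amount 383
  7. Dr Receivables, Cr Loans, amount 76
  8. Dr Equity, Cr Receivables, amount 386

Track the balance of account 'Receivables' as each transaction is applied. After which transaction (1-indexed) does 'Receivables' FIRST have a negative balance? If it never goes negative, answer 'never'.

After txn 1: Receivables=205
After txn 2: Receivables=205
After txn 3: Receivables=-34

Answer: 3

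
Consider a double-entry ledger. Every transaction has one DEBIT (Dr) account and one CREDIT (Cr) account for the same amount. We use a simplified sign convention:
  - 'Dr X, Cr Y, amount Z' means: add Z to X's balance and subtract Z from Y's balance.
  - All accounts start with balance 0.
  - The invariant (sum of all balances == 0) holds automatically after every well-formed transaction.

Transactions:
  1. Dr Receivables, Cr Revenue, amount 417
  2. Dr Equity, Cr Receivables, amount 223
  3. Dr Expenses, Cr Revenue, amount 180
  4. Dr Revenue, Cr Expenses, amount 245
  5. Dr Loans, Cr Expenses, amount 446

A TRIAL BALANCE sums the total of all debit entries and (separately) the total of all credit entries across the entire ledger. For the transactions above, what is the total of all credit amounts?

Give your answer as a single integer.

Answer: 1511

Derivation:
Txn 1: credit+=417
Txn 2: credit+=223
Txn 3: credit+=180
Txn 4: credit+=245
Txn 5: credit+=446
Total credits = 1511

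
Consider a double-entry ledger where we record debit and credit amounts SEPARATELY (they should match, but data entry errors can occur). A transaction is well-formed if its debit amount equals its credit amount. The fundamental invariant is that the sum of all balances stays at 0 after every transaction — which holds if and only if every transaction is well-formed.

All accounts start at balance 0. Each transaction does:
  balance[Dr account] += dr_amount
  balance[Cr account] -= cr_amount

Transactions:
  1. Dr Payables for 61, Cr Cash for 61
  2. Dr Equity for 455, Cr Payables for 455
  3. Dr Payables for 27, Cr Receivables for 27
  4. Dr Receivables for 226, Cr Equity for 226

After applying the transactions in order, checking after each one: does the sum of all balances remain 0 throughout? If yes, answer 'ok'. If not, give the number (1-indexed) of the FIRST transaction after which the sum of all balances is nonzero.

Answer: ok

Derivation:
After txn 1: dr=61 cr=61 sum_balances=0
After txn 2: dr=455 cr=455 sum_balances=0
After txn 3: dr=27 cr=27 sum_balances=0
After txn 4: dr=226 cr=226 sum_balances=0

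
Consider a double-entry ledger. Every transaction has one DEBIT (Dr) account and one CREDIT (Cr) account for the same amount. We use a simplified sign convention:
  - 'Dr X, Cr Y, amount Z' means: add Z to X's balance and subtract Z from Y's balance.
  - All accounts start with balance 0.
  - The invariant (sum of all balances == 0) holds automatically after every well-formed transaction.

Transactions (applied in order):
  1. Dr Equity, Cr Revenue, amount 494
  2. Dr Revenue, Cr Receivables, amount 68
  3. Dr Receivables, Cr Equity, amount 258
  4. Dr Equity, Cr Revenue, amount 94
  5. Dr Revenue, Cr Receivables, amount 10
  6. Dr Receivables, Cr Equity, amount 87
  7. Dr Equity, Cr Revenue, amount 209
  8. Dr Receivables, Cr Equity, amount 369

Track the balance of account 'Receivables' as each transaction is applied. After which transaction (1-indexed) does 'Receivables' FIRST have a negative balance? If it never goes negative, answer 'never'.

Answer: 2

Derivation:
After txn 1: Receivables=0
After txn 2: Receivables=-68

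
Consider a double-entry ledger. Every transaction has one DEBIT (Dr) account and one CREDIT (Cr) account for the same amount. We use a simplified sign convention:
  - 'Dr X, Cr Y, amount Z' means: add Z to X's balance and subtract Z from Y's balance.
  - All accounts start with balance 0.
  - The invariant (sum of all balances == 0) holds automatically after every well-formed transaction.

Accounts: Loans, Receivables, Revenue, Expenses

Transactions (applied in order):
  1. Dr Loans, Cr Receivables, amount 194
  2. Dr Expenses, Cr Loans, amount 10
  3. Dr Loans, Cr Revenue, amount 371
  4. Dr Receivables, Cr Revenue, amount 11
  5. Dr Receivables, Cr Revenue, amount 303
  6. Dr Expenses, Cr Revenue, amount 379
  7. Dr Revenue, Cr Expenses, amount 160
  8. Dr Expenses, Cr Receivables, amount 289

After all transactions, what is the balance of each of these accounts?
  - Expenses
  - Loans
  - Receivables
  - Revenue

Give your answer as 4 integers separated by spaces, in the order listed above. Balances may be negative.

After txn 1 (Dr Loans, Cr Receivables, amount 194): Loans=194 Receivables=-194
After txn 2 (Dr Expenses, Cr Loans, amount 10): Expenses=10 Loans=184 Receivables=-194
After txn 3 (Dr Loans, Cr Revenue, amount 371): Expenses=10 Loans=555 Receivables=-194 Revenue=-371
After txn 4 (Dr Receivables, Cr Revenue, amount 11): Expenses=10 Loans=555 Receivables=-183 Revenue=-382
After txn 5 (Dr Receivables, Cr Revenue, amount 303): Expenses=10 Loans=555 Receivables=120 Revenue=-685
After txn 6 (Dr Expenses, Cr Revenue, amount 379): Expenses=389 Loans=555 Receivables=120 Revenue=-1064
After txn 7 (Dr Revenue, Cr Expenses, amount 160): Expenses=229 Loans=555 Receivables=120 Revenue=-904
After txn 8 (Dr Expenses, Cr Receivables, amount 289): Expenses=518 Loans=555 Receivables=-169 Revenue=-904

Answer: 518 555 -169 -904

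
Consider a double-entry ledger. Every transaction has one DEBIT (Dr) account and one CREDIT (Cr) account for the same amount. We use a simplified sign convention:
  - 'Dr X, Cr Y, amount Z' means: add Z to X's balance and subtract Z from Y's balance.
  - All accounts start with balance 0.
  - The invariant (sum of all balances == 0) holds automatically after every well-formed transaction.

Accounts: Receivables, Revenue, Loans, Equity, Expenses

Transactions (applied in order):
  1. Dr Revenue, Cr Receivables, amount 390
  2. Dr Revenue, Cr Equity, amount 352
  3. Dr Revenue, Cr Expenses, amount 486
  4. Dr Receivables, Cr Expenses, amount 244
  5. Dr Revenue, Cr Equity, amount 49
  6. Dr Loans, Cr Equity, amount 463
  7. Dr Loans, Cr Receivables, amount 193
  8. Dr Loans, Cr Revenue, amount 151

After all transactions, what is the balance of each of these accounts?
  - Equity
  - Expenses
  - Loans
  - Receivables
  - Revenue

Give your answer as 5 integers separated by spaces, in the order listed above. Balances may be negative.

Answer: -864 -730 807 -339 1126

Derivation:
After txn 1 (Dr Revenue, Cr Receivables, amount 390): Receivables=-390 Revenue=390
After txn 2 (Dr Revenue, Cr Equity, amount 352): Equity=-352 Receivables=-390 Revenue=742
After txn 3 (Dr Revenue, Cr Expenses, amount 486): Equity=-352 Expenses=-486 Receivables=-390 Revenue=1228
After txn 4 (Dr Receivables, Cr Expenses, amount 244): Equity=-352 Expenses=-730 Receivables=-146 Revenue=1228
After txn 5 (Dr Revenue, Cr Equity, amount 49): Equity=-401 Expenses=-730 Receivables=-146 Revenue=1277
After txn 6 (Dr Loans, Cr Equity, amount 463): Equity=-864 Expenses=-730 Loans=463 Receivables=-146 Revenue=1277
After txn 7 (Dr Loans, Cr Receivables, amount 193): Equity=-864 Expenses=-730 Loans=656 Receivables=-339 Revenue=1277
After txn 8 (Dr Loans, Cr Revenue, amount 151): Equity=-864 Expenses=-730 Loans=807 Receivables=-339 Revenue=1126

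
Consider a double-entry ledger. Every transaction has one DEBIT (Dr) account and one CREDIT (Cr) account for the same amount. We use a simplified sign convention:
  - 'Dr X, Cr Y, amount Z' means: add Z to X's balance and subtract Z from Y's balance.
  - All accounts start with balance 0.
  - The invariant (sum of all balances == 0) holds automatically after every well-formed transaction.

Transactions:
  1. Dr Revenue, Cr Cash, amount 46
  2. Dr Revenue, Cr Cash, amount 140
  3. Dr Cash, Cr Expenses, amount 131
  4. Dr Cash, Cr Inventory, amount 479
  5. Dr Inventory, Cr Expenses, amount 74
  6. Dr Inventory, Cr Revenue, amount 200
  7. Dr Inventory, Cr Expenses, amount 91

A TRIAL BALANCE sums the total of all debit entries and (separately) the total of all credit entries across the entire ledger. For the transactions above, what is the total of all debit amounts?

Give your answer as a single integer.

Txn 1: debit+=46
Txn 2: debit+=140
Txn 3: debit+=131
Txn 4: debit+=479
Txn 5: debit+=74
Txn 6: debit+=200
Txn 7: debit+=91
Total debits = 1161

Answer: 1161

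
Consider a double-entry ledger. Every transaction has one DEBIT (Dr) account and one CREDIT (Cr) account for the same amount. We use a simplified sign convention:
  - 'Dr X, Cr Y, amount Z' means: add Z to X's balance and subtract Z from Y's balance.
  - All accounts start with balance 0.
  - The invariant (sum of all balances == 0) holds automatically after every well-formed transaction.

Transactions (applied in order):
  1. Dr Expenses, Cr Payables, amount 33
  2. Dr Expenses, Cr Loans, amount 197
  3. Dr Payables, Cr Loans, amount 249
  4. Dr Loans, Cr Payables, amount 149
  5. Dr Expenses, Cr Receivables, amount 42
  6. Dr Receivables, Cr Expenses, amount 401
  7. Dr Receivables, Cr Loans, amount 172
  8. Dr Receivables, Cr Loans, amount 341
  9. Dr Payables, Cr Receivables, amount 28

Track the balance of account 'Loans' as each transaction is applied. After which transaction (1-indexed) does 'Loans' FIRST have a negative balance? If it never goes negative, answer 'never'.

Answer: 2

Derivation:
After txn 1: Loans=0
After txn 2: Loans=-197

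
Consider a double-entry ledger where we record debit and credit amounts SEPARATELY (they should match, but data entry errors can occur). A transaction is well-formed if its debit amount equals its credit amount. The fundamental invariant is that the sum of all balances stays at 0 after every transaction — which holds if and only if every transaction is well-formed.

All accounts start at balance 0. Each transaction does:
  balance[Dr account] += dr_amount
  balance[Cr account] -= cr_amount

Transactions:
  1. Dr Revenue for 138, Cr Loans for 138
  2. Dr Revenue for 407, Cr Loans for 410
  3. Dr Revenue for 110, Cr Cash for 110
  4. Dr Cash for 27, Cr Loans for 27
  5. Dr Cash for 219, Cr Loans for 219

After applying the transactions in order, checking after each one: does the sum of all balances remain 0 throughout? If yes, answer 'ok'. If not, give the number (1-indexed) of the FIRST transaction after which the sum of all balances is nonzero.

After txn 1: dr=138 cr=138 sum_balances=0
After txn 2: dr=407 cr=410 sum_balances=-3
After txn 3: dr=110 cr=110 sum_balances=-3
After txn 4: dr=27 cr=27 sum_balances=-3
After txn 5: dr=219 cr=219 sum_balances=-3

Answer: 2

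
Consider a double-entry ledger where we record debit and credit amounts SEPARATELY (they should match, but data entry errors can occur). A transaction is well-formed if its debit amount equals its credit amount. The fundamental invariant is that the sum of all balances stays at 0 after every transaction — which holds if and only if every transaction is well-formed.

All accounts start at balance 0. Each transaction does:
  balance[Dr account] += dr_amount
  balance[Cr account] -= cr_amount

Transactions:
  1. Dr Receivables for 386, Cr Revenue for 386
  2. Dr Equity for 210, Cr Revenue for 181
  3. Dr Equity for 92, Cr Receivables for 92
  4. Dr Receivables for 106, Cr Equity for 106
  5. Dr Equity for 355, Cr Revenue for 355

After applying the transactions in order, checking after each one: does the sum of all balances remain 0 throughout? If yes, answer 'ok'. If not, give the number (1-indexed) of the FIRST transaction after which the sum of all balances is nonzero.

After txn 1: dr=386 cr=386 sum_balances=0
After txn 2: dr=210 cr=181 sum_balances=29
After txn 3: dr=92 cr=92 sum_balances=29
After txn 4: dr=106 cr=106 sum_balances=29
After txn 5: dr=355 cr=355 sum_balances=29

Answer: 2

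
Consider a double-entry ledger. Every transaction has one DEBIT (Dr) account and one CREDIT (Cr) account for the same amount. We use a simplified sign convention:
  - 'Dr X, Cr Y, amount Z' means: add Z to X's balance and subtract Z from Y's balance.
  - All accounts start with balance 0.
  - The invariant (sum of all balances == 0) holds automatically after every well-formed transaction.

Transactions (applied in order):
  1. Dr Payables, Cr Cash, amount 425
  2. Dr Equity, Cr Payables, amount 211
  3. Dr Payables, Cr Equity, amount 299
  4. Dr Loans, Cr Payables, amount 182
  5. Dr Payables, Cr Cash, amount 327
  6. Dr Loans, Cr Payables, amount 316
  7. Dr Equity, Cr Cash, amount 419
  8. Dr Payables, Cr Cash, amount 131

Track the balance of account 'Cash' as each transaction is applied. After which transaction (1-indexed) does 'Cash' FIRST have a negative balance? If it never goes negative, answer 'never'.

Answer: 1

Derivation:
After txn 1: Cash=-425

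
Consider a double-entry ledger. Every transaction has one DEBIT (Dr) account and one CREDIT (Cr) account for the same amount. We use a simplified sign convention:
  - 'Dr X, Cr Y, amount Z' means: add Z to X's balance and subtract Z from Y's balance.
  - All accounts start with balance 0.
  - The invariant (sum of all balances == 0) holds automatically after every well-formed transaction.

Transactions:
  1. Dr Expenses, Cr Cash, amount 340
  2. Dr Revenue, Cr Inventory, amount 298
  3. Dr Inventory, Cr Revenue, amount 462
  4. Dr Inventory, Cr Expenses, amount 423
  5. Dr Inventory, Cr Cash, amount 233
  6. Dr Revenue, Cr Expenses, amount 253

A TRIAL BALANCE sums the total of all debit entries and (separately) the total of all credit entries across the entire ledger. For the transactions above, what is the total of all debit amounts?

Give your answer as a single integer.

Answer: 2009

Derivation:
Txn 1: debit+=340
Txn 2: debit+=298
Txn 3: debit+=462
Txn 4: debit+=423
Txn 5: debit+=233
Txn 6: debit+=253
Total debits = 2009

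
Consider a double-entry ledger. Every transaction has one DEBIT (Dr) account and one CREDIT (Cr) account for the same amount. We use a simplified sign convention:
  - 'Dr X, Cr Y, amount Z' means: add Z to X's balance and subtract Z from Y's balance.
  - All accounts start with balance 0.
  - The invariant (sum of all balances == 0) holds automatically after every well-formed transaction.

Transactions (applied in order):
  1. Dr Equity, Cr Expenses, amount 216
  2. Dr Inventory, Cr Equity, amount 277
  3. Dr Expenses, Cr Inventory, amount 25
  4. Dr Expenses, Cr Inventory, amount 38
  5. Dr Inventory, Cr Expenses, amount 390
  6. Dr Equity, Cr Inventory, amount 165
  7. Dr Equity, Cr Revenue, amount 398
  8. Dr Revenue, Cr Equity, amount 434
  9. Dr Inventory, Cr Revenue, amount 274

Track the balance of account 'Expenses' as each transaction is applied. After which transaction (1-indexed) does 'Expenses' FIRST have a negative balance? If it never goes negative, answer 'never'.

Answer: 1

Derivation:
After txn 1: Expenses=-216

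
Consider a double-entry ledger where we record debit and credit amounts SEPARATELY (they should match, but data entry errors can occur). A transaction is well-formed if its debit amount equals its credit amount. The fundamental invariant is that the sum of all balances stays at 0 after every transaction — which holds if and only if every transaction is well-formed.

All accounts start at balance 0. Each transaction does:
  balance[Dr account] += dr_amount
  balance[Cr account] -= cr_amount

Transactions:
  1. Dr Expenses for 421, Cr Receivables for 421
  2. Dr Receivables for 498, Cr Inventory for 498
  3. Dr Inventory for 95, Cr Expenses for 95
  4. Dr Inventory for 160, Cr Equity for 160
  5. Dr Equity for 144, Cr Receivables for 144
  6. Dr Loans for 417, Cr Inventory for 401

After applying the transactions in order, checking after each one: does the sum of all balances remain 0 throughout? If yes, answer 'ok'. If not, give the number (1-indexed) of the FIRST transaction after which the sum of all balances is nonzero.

After txn 1: dr=421 cr=421 sum_balances=0
After txn 2: dr=498 cr=498 sum_balances=0
After txn 3: dr=95 cr=95 sum_balances=0
After txn 4: dr=160 cr=160 sum_balances=0
After txn 5: dr=144 cr=144 sum_balances=0
After txn 6: dr=417 cr=401 sum_balances=16

Answer: 6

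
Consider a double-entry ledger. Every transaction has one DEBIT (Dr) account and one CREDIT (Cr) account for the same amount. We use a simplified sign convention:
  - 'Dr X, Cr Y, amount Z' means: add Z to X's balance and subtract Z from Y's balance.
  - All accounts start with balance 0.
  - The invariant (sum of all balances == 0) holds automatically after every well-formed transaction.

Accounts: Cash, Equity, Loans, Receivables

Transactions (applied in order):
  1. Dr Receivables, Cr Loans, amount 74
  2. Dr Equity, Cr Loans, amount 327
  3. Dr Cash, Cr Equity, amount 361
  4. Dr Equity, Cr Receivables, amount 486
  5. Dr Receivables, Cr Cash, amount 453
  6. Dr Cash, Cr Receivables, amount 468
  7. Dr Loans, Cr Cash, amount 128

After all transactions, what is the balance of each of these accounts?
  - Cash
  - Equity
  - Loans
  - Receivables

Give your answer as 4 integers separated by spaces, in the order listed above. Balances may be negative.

Answer: 248 452 -273 -427

Derivation:
After txn 1 (Dr Receivables, Cr Loans, amount 74): Loans=-74 Receivables=74
After txn 2 (Dr Equity, Cr Loans, amount 327): Equity=327 Loans=-401 Receivables=74
After txn 3 (Dr Cash, Cr Equity, amount 361): Cash=361 Equity=-34 Loans=-401 Receivables=74
After txn 4 (Dr Equity, Cr Receivables, amount 486): Cash=361 Equity=452 Loans=-401 Receivables=-412
After txn 5 (Dr Receivables, Cr Cash, amount 453): Cash=-92 Equity=452 Loans=-401 Receivables=41
After txn 6 (Dr Cash, Cr Receivables, amount 468): Cash=376 Equity=452 Loans=-401 Receivables=-427
After txn 7 (Dr Loans, Cr Cash, amount 128): Cash=248 Equity=452 Loans=-273 Receivables=-427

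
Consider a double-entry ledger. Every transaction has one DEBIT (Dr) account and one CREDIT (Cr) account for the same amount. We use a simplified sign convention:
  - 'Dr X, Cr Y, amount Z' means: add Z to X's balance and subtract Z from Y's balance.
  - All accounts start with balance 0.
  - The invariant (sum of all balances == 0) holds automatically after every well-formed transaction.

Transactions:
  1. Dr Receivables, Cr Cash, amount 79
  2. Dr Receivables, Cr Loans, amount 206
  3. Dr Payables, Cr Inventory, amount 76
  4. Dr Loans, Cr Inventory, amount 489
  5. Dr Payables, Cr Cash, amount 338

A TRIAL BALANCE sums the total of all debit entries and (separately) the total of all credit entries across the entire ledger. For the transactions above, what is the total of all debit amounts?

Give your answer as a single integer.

Txn 1: debit+=79
Txn 2: debit+=206
Txn 3: debit+=76
Txn 4: debit+=489
Txn 5: debit+=338
Total debits = 1188

Answer: 1188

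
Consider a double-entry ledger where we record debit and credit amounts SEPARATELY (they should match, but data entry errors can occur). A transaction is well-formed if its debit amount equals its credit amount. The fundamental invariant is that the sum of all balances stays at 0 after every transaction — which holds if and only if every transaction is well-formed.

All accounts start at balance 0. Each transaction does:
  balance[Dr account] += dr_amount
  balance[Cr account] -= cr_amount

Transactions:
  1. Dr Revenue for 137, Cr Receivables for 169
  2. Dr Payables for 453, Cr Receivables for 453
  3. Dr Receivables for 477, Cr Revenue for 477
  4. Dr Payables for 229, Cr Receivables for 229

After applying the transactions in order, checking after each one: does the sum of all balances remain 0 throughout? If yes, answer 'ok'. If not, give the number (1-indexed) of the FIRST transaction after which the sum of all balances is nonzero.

Answer: 1

Derivation:
After txn 1: dr=137 cr=169 sum_balances=-32
After txn 2: dr=453 cr=453 sum_balances=-32
After txn 3: dr=477 cr=477 sum_balances=-32
After txn 4: dr=229 cr=229 sum_balances=-32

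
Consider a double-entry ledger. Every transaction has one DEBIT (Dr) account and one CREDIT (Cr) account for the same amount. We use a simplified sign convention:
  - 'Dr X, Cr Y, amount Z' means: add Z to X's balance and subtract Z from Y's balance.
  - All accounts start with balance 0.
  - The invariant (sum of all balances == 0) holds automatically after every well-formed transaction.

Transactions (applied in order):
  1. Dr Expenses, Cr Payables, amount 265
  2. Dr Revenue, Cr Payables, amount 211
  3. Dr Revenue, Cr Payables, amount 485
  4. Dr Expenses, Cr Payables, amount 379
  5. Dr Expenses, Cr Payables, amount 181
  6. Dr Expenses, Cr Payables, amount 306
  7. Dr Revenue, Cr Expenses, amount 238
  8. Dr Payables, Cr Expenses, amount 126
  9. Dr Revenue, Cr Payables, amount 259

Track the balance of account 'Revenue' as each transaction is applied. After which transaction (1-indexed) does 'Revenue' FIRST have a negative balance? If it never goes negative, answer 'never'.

Answer: never

Derivation:
After txn 1: Revenue=0
After txn 2: Revenue=211
After txn 3: Revenue=696
After txn 4: Revenue=696
After txn 5: Revenue=696
After txn 6: Revenue=696
After txn 7: Revenue=934
After txn 8: Revenue=934
After txn 9: Revenue=1193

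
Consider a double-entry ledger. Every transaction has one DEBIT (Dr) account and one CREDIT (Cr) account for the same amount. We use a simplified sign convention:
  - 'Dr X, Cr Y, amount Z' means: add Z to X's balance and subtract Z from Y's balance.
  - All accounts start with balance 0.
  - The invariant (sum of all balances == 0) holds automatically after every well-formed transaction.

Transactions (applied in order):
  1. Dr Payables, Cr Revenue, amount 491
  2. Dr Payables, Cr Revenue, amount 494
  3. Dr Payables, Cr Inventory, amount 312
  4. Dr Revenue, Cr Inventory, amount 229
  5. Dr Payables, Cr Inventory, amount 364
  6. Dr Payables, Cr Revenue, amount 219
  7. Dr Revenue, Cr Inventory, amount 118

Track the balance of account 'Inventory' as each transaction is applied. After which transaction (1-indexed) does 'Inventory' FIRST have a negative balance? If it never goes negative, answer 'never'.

Answer: 3

Derivation:
After txn 1: Inventory=0
After txn 2: Inventory=0
After txn 3: Inventory=-312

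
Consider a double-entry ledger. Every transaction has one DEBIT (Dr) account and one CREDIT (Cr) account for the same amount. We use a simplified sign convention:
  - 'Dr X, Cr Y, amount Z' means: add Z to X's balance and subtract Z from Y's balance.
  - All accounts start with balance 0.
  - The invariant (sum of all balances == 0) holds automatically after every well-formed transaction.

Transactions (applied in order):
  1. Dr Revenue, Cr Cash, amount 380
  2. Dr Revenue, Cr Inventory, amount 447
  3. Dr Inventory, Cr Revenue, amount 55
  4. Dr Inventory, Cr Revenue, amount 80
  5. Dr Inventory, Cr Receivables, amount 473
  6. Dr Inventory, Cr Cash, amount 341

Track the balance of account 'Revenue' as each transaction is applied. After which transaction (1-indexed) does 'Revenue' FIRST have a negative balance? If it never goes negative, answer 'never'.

After txn 1: Revenue=380
After txn 2: Revenue=827
After txn 3: Revenue=772
After txn 4: Revenue=692
After txn 5: Revenue=692
After txn 6: Revenue=692

Answer: never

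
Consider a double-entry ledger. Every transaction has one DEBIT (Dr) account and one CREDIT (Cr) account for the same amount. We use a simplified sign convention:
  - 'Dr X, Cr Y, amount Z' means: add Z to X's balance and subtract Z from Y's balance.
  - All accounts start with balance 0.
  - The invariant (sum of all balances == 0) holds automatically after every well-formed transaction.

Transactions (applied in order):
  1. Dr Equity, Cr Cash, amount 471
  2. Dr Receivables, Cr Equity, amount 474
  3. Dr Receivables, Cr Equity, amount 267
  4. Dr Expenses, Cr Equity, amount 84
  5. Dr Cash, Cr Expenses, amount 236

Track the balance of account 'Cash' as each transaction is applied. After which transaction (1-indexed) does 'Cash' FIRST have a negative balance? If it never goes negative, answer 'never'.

Answer: 1

Derivation:
After txn 1: Cash=-471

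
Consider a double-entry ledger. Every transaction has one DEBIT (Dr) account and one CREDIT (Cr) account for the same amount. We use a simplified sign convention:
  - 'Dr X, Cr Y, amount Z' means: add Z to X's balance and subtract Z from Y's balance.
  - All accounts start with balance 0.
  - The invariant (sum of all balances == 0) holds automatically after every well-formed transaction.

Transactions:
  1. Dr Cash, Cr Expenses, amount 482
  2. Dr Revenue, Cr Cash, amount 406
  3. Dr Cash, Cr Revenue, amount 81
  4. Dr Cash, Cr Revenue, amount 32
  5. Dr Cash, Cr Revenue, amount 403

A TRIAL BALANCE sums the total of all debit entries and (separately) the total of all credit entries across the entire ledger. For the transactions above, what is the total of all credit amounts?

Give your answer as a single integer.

Answer: 1404

Derivation:
Txn 1: credit+=482
Txn 2: credit+=406
Txn 3: credit+=81
Txn 4: credit+=32
Txn 5: credit+=403
Total credits = 1404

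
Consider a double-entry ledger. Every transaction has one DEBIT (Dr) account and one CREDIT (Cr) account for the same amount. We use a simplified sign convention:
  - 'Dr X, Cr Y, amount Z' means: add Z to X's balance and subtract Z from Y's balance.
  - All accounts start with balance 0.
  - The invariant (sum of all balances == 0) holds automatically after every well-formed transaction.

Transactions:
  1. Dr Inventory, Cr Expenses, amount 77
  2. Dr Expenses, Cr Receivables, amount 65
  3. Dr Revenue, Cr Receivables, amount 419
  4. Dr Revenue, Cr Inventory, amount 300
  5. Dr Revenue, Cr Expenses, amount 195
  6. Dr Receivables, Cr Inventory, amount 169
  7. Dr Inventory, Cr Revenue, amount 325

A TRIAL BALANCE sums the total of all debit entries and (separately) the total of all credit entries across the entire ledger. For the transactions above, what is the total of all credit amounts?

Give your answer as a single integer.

Answer: 1550

Derivation:
Txn 1: credit+=77
Txn 2: credit+=65
Txn 3: credit+=419
Txn 4: credit+=300
Txn 5: credit+=195
Txn 6: credit+=169
Txn 7: credit+=325
Total credits = 1550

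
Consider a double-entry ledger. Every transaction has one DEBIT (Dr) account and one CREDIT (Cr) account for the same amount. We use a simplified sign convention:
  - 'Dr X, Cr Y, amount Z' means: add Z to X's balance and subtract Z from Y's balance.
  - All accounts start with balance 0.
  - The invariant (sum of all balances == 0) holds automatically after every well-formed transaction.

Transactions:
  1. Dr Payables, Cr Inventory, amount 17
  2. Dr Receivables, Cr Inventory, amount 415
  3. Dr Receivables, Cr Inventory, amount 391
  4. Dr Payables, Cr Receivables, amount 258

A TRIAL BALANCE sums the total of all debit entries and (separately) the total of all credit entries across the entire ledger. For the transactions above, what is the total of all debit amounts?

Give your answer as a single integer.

Txn 1: debit+=17
Txn 2: debit+=415
Txn 3: debit+=391
Txn 4: debit+=258
Total debits = 1081

Answer: 1081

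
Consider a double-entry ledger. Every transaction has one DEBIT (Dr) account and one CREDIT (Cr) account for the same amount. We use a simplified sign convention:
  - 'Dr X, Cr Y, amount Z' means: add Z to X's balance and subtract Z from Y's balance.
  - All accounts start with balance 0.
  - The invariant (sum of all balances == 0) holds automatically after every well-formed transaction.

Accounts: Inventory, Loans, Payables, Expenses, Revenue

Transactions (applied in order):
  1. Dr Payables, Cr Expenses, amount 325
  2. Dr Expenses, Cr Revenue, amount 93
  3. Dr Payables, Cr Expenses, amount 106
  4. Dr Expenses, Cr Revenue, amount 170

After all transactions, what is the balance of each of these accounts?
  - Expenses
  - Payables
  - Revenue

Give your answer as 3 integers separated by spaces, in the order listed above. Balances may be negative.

Answer: -168 431 -263

Derivation:
After txn 1 (Dr Payables, Cr Expenses, amount 325): Expenses=-325 Payables=325
After txn 2 (Dr Expenses, Cr Revenue, amount 93): Expenses=-232 Payables=325 Revenue=-93
After txn 3 (Dr Payables, Cr Expenses, amount 106): Expenses=-338 Payables=431 Revenue=-93
After txn 4 (Dr Expenses, Cr Revenue, amount 170): Expenses=-168 Payables=431 Revenue=-263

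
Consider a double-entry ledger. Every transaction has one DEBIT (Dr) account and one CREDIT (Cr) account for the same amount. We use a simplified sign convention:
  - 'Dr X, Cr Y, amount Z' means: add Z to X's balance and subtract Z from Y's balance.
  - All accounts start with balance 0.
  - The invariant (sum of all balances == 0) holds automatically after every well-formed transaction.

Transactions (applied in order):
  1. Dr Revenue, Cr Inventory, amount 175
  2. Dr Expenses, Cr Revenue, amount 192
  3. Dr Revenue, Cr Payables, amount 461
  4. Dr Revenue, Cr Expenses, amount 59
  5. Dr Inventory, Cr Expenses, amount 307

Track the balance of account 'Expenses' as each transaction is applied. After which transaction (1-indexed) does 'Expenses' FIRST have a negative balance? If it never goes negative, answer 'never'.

After txn 1: Expenses=0
After txn 2: Expenses=192
After txn 3: Expenses=192
After txn 4: Expenses=133
After txn 5: Expenses=-174

Answer: 5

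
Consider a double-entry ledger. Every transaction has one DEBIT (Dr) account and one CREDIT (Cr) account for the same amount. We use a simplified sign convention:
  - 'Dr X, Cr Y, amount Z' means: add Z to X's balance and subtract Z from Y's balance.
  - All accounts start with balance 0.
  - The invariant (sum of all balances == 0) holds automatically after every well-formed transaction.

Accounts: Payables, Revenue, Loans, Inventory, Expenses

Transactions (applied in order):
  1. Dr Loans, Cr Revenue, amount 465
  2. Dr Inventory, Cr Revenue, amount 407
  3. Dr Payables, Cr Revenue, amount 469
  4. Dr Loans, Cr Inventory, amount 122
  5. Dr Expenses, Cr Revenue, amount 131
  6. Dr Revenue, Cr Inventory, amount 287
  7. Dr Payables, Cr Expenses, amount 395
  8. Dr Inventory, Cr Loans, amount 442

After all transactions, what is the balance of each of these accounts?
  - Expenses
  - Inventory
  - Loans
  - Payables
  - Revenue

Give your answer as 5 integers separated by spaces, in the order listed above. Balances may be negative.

After txn 1 (Dr Loans, Cr Revenue, amount 465): Loans=465 Revenue=-465
After txn 2 (Dr Inventory, Cr Revenue, amount 407): Inventory=407 Loans=465 Revenue=-872
After txn 3 (Dr Payables, Cr Revenue, amount 469): Inventory=407 Loans=465 Payables=469 Revenue=-1341
After txn 4 (Dr Loans, Cr Inventory, amount 122): Inventory=285 Loans=587 Payables=469 Revenue=-1341
After txn 5 (Dr Expenses, Cr Revenue, amount 131): Expenses=131 Inventory=285 Loans=587 Payables=469 Revenue=-1472
After txn 6 (Dr Revenue, Cr Inventory, amount 287): Expenses=131 Inventory=-2 Loans=587 Payables=469 Revenue=-1185
After txn 7 (Dr Payables, Cr Expenses, amount 395): Expenses=-264 Inventory=-2 Loans=587 Payables=864 Revenue=-1185
After txn 8 (Dr Inventory, Cr Loans, amount 442): Expenses=-264 Inventory=440 Loans=145 Payables=864 Revenue=-1185

Answer: -264 440 145 864 -1185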